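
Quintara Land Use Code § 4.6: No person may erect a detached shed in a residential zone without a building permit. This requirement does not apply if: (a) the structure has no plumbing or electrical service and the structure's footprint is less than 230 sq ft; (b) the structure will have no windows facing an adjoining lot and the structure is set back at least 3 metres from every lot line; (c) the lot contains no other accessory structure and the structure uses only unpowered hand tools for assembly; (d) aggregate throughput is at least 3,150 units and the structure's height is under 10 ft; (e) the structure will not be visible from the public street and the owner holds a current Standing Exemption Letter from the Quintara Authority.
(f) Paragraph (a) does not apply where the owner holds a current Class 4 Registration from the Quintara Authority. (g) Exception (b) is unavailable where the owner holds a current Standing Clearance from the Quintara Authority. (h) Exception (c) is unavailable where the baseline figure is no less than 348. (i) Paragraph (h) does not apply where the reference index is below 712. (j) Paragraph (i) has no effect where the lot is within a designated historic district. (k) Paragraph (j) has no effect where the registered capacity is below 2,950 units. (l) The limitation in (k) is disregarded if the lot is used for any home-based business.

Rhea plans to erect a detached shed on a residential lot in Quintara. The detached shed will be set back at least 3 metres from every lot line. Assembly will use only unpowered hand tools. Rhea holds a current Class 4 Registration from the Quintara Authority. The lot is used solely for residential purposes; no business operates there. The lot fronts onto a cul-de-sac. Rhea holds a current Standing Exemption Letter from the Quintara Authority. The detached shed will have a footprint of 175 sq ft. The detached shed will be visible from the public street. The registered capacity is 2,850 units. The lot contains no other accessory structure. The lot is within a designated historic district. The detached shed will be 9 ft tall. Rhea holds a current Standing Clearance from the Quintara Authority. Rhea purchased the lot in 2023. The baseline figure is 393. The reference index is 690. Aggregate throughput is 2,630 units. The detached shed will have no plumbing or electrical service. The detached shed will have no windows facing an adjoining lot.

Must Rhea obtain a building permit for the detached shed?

Exception (a) is satisfied on its face — there is no plumbing or electrical service; the structure's footprint is 175 sq ft, less than the 230 sq ft limit. But applying paragraph (f): (f) operates against (a): a current Class 4 Registration is held. Exception (a) does not apply.
Exception (b): no windows face an adjoining lot; the setback is at least 3 m on every side — every condition holds. However, paragraph (g) must be considered: (g) applies — a current Standing Clearance is held. (b) is therefore removed.
Exception (c): the lot has no other accessory structure; assembly uses only hand tools — every condition holds. Considering the limiting provisions: (h) is engaged (the baseline figure is 393, meeting the 348 threshold), but is itself disapplied by (i): (i) operates against (h): the reference index is 690, below the 712 limit. (j) would limit (i) — the lot is in a historic district — but (k) sets (j) aside: (k) operates against (j): the registered capacity is 2,850 units, below the 2,950 units limit. (l) is not engaged (the lot is solely residential), so (k) stands. So (c) applies.
Exception (d) requires that aggregate throughput is at least 3,150 units; but aggregate throughput is 2,630 units, short of 3,150 units, so (d) is unavailable.
Exception (e) requires that the structure will not be visible from the public street; but the structure will be visible from the street, so (e) is unavailable.

No — exception (c) applies; Rhea does not need a building permit.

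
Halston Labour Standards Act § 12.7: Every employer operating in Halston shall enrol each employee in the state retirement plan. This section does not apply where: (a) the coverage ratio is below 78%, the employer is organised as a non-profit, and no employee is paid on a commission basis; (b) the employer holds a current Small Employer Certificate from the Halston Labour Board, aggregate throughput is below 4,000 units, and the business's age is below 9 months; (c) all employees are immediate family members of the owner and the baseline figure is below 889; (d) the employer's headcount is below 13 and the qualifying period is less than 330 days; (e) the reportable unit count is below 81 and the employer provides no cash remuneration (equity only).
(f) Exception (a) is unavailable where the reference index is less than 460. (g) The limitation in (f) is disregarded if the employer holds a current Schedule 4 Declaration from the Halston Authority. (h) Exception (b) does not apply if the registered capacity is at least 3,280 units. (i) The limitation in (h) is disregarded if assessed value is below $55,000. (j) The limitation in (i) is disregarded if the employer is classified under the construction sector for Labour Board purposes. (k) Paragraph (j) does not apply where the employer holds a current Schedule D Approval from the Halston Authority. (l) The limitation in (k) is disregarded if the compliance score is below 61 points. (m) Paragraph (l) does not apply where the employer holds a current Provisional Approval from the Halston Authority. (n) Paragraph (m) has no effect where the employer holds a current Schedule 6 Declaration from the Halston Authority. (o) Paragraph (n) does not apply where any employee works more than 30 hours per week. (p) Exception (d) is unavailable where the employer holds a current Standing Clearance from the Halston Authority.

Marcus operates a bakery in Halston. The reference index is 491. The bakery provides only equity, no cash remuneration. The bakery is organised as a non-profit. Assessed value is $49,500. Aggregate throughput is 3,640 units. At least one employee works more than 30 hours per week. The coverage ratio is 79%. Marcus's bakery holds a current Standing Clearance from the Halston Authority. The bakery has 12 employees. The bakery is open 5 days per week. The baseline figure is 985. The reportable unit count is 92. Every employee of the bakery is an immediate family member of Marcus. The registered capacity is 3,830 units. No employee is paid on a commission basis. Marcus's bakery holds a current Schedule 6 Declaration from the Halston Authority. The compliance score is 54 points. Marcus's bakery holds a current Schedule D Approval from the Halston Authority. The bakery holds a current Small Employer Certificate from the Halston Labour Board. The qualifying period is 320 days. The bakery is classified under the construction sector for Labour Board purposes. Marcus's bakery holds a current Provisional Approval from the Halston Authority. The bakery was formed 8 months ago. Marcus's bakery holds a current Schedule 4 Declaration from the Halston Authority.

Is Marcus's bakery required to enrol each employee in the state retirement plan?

No — exception (b) applies; Marcus's bakery is not required to enrol each employee in the state retirement plan.

Exception (a) fails — the coverage ratio is 79%, not below 78%.
Exception (b)'s conditions are all satisfied: a current Small Employer Certificate is held; aggregate throughput is 3,640 units, below the 4,000 units limit; the business's age is 8 months, below the 9 months limit. Under paragraphs (h)–(o): (h) is triggered (the registered capacity is 3,830 units, meeting the 3,280 units threshold), but is displaced by (i): (i) operates against (h): assessed value is $49,500, below the $55,000 limit. (j) is triggered (the bakery is classified under the construction sector), but is itself disapplied by (k): (k) applies — a current Schedule D Approval is held. (l) is engaged (the compliance score is 54 points, below the 61 points limit), but yields to (m): (m) is engaged — a current Provisional Approval is held. (n) applies (a current Schedule 6 Declaration is held), but is displaced by (o): (o) is triggered — at least one employee exceeds 30 hours/week. So (b) applies.
Exception (c) does not apply: the baseline figure is 985, not below 889.
Exception (d) is satisfied on its face — the employer's headcount is 12, below the 13 limit; the qualifying period is 320 days, less than the 330 days limit. However, paragraph (p) must be considered: (p) operates — a current Standing Clearance is held. Exception (d) does not apply.
Exception (e) does not apply: the reportable unit count is 92, not below 81.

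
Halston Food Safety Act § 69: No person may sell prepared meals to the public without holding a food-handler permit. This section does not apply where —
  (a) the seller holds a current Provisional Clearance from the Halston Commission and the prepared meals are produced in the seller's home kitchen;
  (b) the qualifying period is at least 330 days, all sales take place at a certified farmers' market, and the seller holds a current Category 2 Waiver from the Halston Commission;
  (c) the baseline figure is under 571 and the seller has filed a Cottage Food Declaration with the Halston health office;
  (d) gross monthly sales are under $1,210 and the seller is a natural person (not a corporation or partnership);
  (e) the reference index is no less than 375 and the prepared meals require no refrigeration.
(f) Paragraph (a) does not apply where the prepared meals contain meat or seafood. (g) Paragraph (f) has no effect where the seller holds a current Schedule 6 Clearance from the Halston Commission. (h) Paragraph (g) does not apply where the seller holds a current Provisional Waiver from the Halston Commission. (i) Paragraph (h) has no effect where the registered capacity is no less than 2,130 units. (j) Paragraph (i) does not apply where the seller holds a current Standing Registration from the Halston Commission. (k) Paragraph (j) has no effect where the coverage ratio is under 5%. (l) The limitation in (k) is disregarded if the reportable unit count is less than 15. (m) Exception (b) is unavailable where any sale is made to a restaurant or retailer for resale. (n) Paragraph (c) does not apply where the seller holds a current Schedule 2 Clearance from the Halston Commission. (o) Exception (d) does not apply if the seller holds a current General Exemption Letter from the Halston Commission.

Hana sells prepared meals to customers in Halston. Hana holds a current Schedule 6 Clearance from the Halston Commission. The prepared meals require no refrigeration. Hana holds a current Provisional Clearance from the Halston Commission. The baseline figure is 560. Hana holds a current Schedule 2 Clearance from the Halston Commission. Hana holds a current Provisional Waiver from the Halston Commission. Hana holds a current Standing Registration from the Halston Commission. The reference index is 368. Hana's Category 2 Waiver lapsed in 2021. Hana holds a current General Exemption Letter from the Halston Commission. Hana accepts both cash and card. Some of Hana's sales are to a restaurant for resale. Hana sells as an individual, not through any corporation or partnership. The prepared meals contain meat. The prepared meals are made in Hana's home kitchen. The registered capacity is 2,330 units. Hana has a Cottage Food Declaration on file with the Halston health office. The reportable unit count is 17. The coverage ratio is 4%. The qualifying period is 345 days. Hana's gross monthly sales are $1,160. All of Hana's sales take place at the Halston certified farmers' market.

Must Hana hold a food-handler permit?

Exception (a)'s conditions are all satisfied: a current Provisional Clearance is held; the prepared meals are home-kitchen produced. Applying paragraphs (f)–(l): (f) would limit (a) — the prepared meals contain meat — but (g) sets (f) aside: (g) is triggered — a current Schedule 6 Clearance is held. (h) would limit (g) — a current Provisional Waiver is held — but (i) sets (h) aside: (i) applies — the registered capacity is 2,330 units, meeting the 2,130 units threshold. (j) operates (a current Standing Registration is held), but is displaced by (k): (k) operates against (j): the coverage ratio is 4%, under the 5% limit. (l), which would lift (k), is not engaged — the reportable unit count is 17, not less than 15. Exception (a) stands.
Exception (b) does not apply: no current Category 2 Waiver is held.
All of (c)'s requirements are met (the baseline figure is 560, under the 571 limit; a Cottage Food Declaration is on file). But applying paragraph (n): (n) operates against (c): a current Schedule 2 Clearance is held. Exception (c) does not apply.
Exception (d): gross monthly sales are $1,160, under the $1,210 limit; the seller is a natural person — every condition holds. However, paragraph (o) must be considered: (o) operates against (d): a current General Exemption Letter is held. (d) is therefore removed.
Exception (e) does not apply: the reference index is 368, short of 375.

No — exception (a) applies; Hana is not required to hold a food-handler permit.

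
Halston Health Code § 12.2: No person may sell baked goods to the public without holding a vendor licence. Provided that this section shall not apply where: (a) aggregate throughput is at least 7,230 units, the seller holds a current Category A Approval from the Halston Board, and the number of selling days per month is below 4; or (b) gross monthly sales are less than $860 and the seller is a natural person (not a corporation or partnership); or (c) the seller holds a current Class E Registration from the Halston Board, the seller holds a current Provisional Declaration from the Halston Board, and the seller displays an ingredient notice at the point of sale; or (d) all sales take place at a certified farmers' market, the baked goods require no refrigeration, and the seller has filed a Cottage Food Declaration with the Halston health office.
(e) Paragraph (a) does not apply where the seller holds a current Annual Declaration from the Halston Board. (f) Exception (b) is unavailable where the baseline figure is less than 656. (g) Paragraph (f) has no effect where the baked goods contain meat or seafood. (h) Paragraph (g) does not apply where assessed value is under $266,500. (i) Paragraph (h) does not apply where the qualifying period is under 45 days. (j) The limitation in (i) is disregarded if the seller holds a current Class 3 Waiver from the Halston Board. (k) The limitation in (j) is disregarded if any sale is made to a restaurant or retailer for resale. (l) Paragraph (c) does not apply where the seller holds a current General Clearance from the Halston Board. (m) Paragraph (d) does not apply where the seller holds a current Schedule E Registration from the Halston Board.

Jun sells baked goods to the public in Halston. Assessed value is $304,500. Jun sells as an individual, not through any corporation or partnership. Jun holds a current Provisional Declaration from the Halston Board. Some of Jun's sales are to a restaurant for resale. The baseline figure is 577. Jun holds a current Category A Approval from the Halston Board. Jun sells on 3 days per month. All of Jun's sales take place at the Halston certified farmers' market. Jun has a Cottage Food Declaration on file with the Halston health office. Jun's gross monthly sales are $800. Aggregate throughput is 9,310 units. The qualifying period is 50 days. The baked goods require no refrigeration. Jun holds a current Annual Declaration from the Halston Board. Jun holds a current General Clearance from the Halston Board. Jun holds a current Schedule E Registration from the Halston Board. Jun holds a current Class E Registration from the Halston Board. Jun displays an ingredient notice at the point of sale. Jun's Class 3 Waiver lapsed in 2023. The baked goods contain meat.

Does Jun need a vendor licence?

Exception (a)'s conditions are all satisfied: aggregate throughput is 9,310 units, meeting the 7,230 units threshold; a current Category A Approval is held; the number of selling days per month is 3, below the 4 limit. But applying paragraph (e): (e) operates — a current Annual Declaration is held. Exception (a) does not apply.
Exception (b): gross monthly sales are $800, less than the $860 limit; the seller is a natural person — every condition holds. As to paragraphs (f)–(k): (f) would limit (b) — the baseline figure is 577, less than the 656 limit — but (g) sets (f) aside: (g) is triggered — the baked goods contain meat. (h) does not operate here (assessed value is $304,500, not under $266,500), so (g) stands. So (b) applies.
Exception (c) is satisfied on its face — a current Class E Registration is held; a current Provisional Declaration is held; an ingredient notice is displayed. However, paragraph (l) must be considered: (l) is triggered — a current General Clearance is held. Exception (c) does not apply.
All of (d)'s requirements are met (all sales are at a certified farmers' market; the baked goods are shelf-stable; a Cottage Food Declaration is on file). However, paragraph (m) must be considered: (m) applies — a current Schedule E Registration is held. Exception (d) does not apply.

No — exception (b) applies; Jun is not required to hold a vendor licence.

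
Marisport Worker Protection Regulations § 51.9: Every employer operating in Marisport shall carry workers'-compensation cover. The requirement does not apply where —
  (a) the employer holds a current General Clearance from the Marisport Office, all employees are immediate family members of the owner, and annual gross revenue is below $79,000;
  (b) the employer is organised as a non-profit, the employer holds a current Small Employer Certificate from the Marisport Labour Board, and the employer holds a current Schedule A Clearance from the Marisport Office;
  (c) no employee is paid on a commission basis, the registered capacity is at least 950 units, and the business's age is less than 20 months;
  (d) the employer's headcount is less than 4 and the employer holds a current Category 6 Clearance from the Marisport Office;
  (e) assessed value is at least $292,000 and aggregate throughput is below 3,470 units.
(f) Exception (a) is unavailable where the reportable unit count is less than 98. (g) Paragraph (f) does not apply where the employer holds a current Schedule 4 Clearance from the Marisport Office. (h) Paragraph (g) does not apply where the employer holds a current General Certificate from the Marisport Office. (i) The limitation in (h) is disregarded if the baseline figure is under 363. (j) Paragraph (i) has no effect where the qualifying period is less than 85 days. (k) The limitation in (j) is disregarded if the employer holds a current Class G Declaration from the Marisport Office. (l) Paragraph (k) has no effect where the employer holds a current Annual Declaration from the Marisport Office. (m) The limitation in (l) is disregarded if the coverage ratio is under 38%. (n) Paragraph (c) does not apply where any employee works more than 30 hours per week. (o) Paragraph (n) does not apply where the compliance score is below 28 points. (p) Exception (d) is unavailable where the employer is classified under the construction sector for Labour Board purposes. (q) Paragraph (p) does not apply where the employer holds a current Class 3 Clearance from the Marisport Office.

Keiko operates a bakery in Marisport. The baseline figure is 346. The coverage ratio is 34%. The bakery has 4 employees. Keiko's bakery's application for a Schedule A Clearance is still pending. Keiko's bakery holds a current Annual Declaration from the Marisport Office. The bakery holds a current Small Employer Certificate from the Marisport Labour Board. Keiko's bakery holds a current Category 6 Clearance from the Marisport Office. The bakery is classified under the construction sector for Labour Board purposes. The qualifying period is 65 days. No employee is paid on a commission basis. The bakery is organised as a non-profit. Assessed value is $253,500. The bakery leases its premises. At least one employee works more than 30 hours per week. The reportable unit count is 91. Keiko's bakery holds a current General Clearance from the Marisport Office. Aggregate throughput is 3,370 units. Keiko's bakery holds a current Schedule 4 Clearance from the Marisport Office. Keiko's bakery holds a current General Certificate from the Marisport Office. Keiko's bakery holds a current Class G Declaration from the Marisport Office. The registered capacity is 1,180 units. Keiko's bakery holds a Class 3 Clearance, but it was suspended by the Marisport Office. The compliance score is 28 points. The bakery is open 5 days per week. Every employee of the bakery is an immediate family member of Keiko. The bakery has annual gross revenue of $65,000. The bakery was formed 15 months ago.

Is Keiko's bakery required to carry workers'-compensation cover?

No — exception (a) applies; Keiko's bakery is not required to carry workers'-compensation cover.

Exception (a) is satisfied on its face — a current General Clearance is held; every employee is an immediate family member; annual gross revenue is $65,000, below the $79,000 limit. As to paragraphs (f)–(m): (f) would limit (a) — the reportable unit count is 91, less than the 98 limit — but (g) sets (f) aside: (g) is engaged — a current Schedule 4 Clearance is held. (h) operates (a current General Certificate is held), but yields to (i): (i) is engaged — the baseline figure is 346, under the 363 limit. (j) is engaged (the qualifying period is 65 days, less than the 85 days limit), but is itself disapplied by (k): (k) operates against (j): a current Class G Declaration is held. (l) would limit (k) — a current Annual Declaration is held — but (m) sets (l) aside: (m) applies — the coverage ratio is 34%, under the 38% limit. So (a) applies.
Exception (b) fails — there is no Schedule A Clearance in force.
Exception (c)'s conditions are all satisfied: no employee is paid on commission; the registered capacity is 1,180 units, meeting the 950 units threshold; the business's age is 15 months, less than the 20 months limit. Turning to paragraphs (n)–(o): (n) operates against (c): at least one employee exceeds 30 hours/week. (o), which would lift (n), is not triggered — the compliance score is 28 points, not below 28 points. So (c) is unavailable.
Exception (d) fails — the employer's headcount is 4, not less than 4.
Exception (e) fails — assessed value is $253,500, short of $292,000.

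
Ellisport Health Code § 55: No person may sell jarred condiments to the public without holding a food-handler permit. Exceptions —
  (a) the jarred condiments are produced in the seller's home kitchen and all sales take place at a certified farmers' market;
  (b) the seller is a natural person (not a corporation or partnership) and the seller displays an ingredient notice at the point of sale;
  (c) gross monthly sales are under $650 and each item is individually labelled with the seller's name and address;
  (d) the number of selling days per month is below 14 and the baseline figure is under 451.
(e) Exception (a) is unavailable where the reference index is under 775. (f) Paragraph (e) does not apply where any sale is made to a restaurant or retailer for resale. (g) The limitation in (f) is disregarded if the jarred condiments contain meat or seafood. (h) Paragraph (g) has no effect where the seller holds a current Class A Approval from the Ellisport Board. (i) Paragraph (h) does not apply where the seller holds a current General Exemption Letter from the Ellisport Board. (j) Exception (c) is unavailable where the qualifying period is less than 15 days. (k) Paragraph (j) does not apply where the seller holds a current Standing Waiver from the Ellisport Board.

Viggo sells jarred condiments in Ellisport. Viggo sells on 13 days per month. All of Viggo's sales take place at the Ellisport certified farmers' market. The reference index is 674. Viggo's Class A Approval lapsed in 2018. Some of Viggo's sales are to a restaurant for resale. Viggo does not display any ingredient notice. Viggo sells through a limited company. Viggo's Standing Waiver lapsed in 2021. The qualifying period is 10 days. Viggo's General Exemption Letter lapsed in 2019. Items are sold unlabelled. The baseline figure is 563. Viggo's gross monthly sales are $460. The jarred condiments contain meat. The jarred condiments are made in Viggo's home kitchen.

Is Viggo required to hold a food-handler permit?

Yes — Viggo must hold a food-handler permit.

All of (a)'s requirements are met (the jarred condiments are home-kitchen produced; all sales are at a certified farmers' market). However, paragraphs (e)–(i) must be considered: (e) applies — the reference index is 674, under the 775 limit. (f) is engaged (some sales are to a restaurant for resale), but is overridden by (g): (g) operates against (f): the jarred condiments contain meat. (h) does not operate here (there is no Class A Approval in force), so (g) stands. So (a) is unavailable.
Exception (b) does not apply: the seller operates through a limited company.
Exception (c) does not apply: items are sold unlabelled.
Exception (d) requires that the baseline figure is under 451; but the baseline figure is 563, not under 451, so (d) is unavailable.
No exception applies. The general rule governs.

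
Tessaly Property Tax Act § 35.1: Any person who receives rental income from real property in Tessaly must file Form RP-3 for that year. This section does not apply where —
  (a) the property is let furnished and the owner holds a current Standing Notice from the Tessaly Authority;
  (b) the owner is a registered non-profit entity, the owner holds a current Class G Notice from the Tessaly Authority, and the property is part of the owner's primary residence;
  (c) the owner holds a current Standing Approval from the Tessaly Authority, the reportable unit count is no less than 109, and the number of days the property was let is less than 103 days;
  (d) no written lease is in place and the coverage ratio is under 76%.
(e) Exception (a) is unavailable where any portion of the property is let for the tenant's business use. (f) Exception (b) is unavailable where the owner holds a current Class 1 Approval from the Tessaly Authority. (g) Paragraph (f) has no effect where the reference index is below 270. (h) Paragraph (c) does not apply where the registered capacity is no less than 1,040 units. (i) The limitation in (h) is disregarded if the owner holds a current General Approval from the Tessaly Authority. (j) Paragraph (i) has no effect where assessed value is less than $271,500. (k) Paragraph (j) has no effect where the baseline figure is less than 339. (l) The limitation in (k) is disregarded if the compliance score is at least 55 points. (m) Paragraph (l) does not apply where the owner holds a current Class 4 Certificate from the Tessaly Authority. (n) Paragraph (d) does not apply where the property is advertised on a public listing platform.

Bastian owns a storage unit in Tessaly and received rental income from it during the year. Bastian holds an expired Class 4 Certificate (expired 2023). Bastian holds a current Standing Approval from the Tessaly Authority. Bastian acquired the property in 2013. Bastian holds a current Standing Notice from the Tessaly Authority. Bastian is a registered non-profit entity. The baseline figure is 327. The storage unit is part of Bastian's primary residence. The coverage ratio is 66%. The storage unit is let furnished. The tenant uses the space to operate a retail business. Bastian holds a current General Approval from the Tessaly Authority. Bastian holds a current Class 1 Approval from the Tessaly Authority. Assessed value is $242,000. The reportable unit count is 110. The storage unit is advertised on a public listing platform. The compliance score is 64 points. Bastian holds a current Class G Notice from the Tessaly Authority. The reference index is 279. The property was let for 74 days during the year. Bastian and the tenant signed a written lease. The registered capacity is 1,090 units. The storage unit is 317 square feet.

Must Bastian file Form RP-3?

Yes — Bastian must file Form RP-3.

Exception (a): the property is let furnished; a current Standing Notice is held — every condition holds. Turning to paragraph (e): (e) operates against (a): the space is let for business use. (a) is therefore removed.
Exception (b): Bastian is a registered non-profit; a current Class G Notice is held; the storage unit is part of the primary residence — every condition holds. However, paragraphs (f)–(g) must be considered: (f) operates against (b): a current Class 1 Approval is held. (g) is not triggered (the reference index is 279, not below 270), so (f) stands. So (b) is unavailable.
Exception (c)'s conditions are all satisfied: a current Standing Approval is held; the reportable unit count is 110, meeting the 109 threshold; the number of days the property was let is 74 days, less than the 103 days limit. Turning to paragraphs (h)–(m): (h) is triggered — the registered capacity is 1,090 units, meeting the 1,040 units threshold. (i) is engaged (a current General Approval is held), but is overridden by (j): (j) operates against (i): assessed value is $242,000, less than the $271,500 limit. (k) would limit (j) — the baseline figure is 327, less than the 339 limit — but (l) sets (k) aside: (l) operates — the compliance score is 64 points, meeting the 55 points threshold. (m) is not engaged (the Class 4 Certificate is not current), so (l) stands. So (c) is unavailable.
Exception (d) does not apply: a written lease is in place.
No exception displaces § 35.1.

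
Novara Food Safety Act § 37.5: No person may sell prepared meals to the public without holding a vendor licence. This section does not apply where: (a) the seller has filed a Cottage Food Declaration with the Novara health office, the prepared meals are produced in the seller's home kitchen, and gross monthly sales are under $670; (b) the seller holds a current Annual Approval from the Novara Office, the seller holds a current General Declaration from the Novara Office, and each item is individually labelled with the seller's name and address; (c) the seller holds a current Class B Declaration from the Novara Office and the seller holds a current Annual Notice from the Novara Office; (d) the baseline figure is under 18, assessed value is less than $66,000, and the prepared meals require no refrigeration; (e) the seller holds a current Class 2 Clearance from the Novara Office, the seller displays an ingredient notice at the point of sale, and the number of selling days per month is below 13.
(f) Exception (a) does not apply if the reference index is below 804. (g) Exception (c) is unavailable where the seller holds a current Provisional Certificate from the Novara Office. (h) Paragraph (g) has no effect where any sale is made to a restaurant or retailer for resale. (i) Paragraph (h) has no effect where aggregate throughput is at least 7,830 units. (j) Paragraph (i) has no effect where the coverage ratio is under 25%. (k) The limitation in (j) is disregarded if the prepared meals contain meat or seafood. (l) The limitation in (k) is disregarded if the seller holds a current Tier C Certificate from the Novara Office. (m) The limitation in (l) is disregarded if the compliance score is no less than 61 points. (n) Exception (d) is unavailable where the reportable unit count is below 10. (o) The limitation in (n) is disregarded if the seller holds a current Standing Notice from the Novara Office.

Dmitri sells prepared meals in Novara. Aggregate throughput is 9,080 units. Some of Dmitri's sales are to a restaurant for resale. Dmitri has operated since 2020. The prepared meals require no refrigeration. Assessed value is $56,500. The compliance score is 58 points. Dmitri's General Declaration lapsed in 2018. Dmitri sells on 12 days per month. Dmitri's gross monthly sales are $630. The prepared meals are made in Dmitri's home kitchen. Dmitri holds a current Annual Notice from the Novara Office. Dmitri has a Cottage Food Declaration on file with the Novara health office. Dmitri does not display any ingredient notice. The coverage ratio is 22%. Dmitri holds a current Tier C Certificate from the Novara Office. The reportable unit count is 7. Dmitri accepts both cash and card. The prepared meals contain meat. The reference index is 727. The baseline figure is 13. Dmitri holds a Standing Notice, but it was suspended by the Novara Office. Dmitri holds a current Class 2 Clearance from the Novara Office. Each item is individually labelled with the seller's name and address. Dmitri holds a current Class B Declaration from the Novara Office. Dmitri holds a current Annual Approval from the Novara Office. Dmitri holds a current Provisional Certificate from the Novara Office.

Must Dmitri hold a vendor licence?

No — exception (c) applies; Dmitri is not required to hold a vendor licence.

Exception (a) is satisfied on its face — a Cottage Food Declaration is on file; the prepared meals are home-kitchen produced; gross monthly sales are $630, under the $670 limit. Turning to paragraph (f): (f) is engaged — the reference index is 727, below the 804 limit. (a) is therefore removed.
Exception (b) requires that the seller holds a current General Declaration from the Novara Office; but the General Declaration is not current, so (b) is unavailable.
Exception (c): a current Class B Declaration is held; a current Annual Notice is held — every condition holds. Under paragraphs (g)–(m): (g) would limit (c) — a current Provisional Certificate is held — but (h) sets (g) aside: (h) operates against (g): some sales are to a restaurant for resale. (i) would limit (h) — aggregate throughput is 9,080 units, meeting the 7,830 units threshold — but (j) sets (i) aside: (j) operates against (i): the coverage ratio is 22%, under the 25% limit. (k) would limit (j) — the prepared meals contain meat — but (l) sets (k) aside: (l) operates against (k): a current Tier C Certificate is held. (m) is not engaged (the compliance score is 58 points, short of 61 points), so (l) stands. Exception (c) stands.
Exception (d) is satisfied on its face — the baseline figure is 13, under the 18 limit; assessed value is $56,500, less than the $66,000 limit; the prepared meals are shelf-stable. But applying paragraphs (n)–(o): (n) applies — the reportable unit count is 7, below the 10 limit. (o) is not engaged (there is no Standing Notice in force), so (n) stands. Exception (d) does not apply.
Exception (e) fails — no ingredient notice is displayed.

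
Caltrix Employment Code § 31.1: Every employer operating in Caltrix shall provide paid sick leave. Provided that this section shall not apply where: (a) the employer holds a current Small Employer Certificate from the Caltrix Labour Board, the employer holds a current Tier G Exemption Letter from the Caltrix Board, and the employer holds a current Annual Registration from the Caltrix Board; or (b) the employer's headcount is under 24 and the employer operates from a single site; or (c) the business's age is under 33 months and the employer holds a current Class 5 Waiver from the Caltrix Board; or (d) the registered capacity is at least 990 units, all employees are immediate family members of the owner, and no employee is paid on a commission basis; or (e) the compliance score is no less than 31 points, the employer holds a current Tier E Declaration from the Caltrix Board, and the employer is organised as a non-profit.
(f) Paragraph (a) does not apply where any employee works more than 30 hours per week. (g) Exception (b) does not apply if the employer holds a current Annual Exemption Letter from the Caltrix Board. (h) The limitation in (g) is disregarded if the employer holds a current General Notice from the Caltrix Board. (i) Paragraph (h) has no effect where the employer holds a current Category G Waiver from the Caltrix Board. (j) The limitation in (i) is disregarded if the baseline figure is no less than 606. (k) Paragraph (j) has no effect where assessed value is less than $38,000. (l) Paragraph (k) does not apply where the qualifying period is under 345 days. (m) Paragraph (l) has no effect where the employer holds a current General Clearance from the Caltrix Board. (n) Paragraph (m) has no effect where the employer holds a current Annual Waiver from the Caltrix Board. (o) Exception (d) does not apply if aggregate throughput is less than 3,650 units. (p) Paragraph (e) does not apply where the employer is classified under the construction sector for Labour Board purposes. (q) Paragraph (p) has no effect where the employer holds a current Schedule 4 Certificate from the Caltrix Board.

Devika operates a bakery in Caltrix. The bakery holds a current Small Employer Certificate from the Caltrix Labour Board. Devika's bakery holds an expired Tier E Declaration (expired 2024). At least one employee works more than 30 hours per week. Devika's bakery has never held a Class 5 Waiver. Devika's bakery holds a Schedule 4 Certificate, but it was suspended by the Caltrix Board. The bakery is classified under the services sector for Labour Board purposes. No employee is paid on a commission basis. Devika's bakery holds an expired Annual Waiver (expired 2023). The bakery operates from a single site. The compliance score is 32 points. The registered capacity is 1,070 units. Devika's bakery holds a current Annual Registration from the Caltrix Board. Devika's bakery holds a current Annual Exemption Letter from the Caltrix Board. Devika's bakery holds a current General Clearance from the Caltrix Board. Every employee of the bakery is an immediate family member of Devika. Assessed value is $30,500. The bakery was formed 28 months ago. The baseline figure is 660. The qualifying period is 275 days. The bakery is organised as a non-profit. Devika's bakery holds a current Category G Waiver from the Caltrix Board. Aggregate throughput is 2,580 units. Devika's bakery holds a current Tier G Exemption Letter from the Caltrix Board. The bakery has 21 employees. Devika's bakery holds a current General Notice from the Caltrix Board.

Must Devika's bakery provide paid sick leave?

Yes — Devika's bakery must provide paid sick leave.

Exception (a) is satisfied on its face — a current Small Employer Certificate is held; a current Tier G Exemption Letter is held; a current Annual Registration is held. But: (f) is engaged — at least one employee exceeds 30 hours/week. So (a) is unavailable.
Exception (b): the employer's headcount is 21, under the 24 limit; the employer operates from a single site — every condition holds. But: (g) is engaged — a current Annual Exemption Letter is held. (h) is engaged (a current General Notice is held), but is displaced by (i): (i) operates against (h): a current Category G Waiver is held. (j) would limit (i) — the baseline figure is 660, meeting the 606 threshold — but (k) sets (j) aside: (k) operates against (j): assessed value is $30,500, less than the $38,000 limit. (l) would limit (k) — the qualifying period is 275 days, under the 345 days limit — but (m) sets (l) aside: (m) operates — a current General Clearance is held. (n), which would lift (m), is inapplicable — no current Annual Waiver is held. So (b) is unavailable.
Exception (c) does not apply: the Class 5 Waiver is not current.
Exception (d): the registered capacity is 1,070 units, meeting the 990 units threshold; every employee is an immediate family member; no employee is paid on commission — every condition holds. Turning to paragraph (o): (o) operates against (d): aggregate throughput is 2,580 units, less than the 3,650 units limit. (d) is therefore removed.
Exception (e) fails — no current Tier E Declaration is held.
No exception displaces § 31.1.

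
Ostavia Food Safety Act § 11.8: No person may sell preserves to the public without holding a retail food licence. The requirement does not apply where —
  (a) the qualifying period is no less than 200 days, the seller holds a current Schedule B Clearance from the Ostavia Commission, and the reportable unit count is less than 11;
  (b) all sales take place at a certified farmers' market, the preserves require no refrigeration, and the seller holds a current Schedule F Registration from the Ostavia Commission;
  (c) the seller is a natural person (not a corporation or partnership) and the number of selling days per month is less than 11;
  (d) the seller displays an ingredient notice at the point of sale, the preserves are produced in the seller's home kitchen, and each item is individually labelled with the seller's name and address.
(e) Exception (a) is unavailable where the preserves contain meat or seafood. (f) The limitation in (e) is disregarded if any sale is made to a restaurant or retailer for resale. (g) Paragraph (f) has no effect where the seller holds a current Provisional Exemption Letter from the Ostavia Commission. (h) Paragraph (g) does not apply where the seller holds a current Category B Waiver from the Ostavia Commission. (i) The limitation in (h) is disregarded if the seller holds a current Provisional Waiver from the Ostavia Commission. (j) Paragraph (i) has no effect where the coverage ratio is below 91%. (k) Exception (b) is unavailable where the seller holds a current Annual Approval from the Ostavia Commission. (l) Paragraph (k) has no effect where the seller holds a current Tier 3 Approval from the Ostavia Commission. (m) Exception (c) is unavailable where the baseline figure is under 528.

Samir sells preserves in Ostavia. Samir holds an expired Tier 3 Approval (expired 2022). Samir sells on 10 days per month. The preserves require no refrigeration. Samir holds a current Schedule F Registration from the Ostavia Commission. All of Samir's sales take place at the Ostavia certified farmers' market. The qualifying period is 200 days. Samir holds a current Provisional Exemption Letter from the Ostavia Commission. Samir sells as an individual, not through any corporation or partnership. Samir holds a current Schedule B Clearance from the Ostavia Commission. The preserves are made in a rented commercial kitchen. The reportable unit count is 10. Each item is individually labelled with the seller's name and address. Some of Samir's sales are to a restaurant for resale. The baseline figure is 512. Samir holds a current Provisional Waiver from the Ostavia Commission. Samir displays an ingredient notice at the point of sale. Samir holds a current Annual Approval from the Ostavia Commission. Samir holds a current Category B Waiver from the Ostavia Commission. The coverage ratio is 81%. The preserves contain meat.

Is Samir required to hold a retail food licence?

All of (a)'s requirements are met (the qualifying period is 200 days, meeting the 200 days threshold; a current Schedule B Clearance is held; the reportable unit count is 10, less than the 11 limit). Applying paragraphs (e)–(j): (e) applies (the preserves contain meat), but is overridden by (f): (f) operates against (e): some sales are to a restaurant for resale. (g) would limit (f) — a current Provisional Exemption Letter is held — but (h) sets (g) aside: (h) operates — a current Category B Waiver is held. (i) would limit (h) — a current Provisional Waiver is held — but (j) sets (i) aside: (j) operates against (i): the coverage ratio is 81%, below the 91% limit. Exception (a) stands.
Exception (b): all sales are at a certified farmers' market; the preserves are shelf-stable; a current Schedule F Registration is held — every condition holds. However, paragraphs (k)–(l) must be considered: (k) is triggered — a current Annual Approval is held. (l), which would lift (k), is inapplicable — the Tier 3 Approval is not current. (b) is therefore removed.
Exception (c)'s conditions are all satisfied: the seller is a natural person; the number of selling days per month is 10, less than the 11 limit. However, paragraph (m) must be considered: (m) is triggered — the baseline figure is 512, under the 528 limit. So (c) is unavailable.
Exception (d) fails — the preserves are made in a commercial kitchen, not a home kitchen.

No — exception (a) applies; Samir is not required to hold a retail food licence.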